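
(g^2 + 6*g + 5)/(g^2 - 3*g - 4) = (g + 5)/(g - 4)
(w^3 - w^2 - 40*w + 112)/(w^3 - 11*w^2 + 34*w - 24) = (w^2 + 3*w - 28)/(w^2 - 7*w + 6)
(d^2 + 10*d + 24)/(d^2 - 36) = (d + 4)/(d - 6)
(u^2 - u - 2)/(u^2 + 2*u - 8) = (u + 1)/(u + 4)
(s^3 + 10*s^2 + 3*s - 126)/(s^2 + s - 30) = (s^2 + 4*s - 21)/(s - 5)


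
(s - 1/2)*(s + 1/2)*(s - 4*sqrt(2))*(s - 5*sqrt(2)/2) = s^4 - 13*sqrt(2)*s^3/2 + 79*s^2/4 + 13*sqrt(2)*s/8 - 5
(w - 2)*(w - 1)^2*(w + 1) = w^4 - 3*w^3 + w^2 + 3*w - 2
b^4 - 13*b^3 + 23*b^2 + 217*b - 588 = (b - 7)^2*(b - 3)*(b + 4)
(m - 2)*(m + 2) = m^2 - 4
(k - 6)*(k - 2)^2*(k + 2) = k^4 - 8*k^3 + 8*k^2 + 32*k - 48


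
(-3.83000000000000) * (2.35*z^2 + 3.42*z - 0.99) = -9.0005*z^2 - 13.0986*z + 3.7917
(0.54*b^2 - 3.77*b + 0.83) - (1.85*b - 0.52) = 0.54*b^2 - 5.62*b + 1.35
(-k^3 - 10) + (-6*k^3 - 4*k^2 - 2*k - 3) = -7*k^3 - 4*k^2 - 2*k - 13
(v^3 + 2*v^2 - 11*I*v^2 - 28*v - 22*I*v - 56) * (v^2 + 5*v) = v^5 + 7*v^4 - 11*I*v^4 - 18*v^3 - 77*I*v^3 - 196*v^2 - 110*I*v^2 - 280*v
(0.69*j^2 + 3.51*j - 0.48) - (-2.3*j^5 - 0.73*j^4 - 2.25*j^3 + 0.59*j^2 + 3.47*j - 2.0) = 2.3*j^5 + 0.73*j^4 + 2.25*j^3 + 0.1*j^2 + 0.0399999999999996*j + 1.52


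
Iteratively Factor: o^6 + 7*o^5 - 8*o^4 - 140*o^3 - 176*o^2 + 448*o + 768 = (o - 2)*(o^5 + 9*o^4 + 10*o^3 - 120*o^2 - 416*o - 384) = (o - 2)*(o + 2)*(o^4 + 7*o^3 - 4*o^2 - 112*o - 192) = (o - 2)*(o + 2)*(o + 3)*(o^3 + 4*o^2 - 16*o - 64) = (o - 2)*(o + 2)*(o + 3)*(o + 4)*(o^2 - 16) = (o - 4)*(o - 2)*(o + 2)*(o + 3)*(o + 4)*(o + 4)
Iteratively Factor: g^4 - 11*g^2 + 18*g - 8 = (g + 4)*(g^3 - 4*g^2 + 5*g - 2) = (g - 1)*(g + 4)*(g^2 - 3*g + 2) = (g - 1)^2*(g + 4)*(g - 2)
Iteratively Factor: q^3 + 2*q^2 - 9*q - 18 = (q + 2)*(q^2 - 9) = (q - 3)*(q + 2)*(q + 3)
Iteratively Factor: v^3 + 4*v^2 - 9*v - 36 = (v - 3)*(v^2 + 7*v + 12) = (v - 3)*(v + 3)*(v + 4)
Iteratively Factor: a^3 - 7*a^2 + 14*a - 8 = (a - 4)*(a^2 - 3*a + 2) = (a - 4)*(a - 1)*(a - 2)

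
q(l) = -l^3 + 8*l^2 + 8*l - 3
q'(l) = -3*l^2 + 16*l + 8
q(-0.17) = -4.12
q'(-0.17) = 5.19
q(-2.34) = 34.90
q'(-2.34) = -45.87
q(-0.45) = -4.89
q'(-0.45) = 0.19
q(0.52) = 3.18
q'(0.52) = 15.51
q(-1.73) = 12.28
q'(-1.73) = -28.66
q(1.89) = 33.95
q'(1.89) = 27.52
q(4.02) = 93.48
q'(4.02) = 23.84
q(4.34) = 100.66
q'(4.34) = 20.93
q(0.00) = -3.00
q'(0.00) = 8.00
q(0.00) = -3.00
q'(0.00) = 8.00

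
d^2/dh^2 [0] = 0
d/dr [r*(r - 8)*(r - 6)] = 3*r^2 - 28*r + 48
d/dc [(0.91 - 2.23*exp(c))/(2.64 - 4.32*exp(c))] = -1.956*exp(c)/(4.32*exp(c) - 2.64)^2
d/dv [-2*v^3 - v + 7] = -6*v^2 - 1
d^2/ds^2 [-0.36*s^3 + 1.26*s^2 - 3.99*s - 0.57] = 2.52 - 2.16*s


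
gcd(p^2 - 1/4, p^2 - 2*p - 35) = 1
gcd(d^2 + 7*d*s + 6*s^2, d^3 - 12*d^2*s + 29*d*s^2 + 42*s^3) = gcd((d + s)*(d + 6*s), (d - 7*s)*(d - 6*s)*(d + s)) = d + s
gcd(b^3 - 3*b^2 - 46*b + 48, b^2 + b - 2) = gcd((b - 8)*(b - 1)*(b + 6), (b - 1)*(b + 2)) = b - 1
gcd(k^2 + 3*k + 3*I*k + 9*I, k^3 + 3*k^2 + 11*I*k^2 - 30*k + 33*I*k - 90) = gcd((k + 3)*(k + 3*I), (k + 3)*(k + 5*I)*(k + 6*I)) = k + 3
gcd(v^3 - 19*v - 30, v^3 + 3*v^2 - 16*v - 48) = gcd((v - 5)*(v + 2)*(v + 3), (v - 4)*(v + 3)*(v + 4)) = v + 3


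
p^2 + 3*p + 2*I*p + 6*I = (p + 3)*(p + 2*I)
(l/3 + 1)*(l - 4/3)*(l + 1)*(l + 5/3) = l^4/3 + 13*l^3/9 + 19*l^2/27 - 71*l/27 - 20/9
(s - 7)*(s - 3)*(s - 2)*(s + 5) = s^4 - 7*s^3 - 19*s^2 + 163*s - 210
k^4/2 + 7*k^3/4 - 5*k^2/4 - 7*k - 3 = (k/2 + 1)*(k - 2)*(k + 1/2)*(k + 3)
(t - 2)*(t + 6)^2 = t^3 + 10*t^2 + 12*t - 72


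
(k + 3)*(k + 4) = k^2 + 7*k + 12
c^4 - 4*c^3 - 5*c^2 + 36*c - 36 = (c - 3)*(c - 2)^2*(c + 3)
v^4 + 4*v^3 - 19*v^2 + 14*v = v*(v - 2)*(v - 1)*(v + 7)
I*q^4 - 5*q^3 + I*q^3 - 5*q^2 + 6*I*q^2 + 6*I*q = q*(q - I)*(q + 6*I)*(I*q + I)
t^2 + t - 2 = (t - 1)*(t + 2)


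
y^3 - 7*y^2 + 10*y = y*(y - 5)*(y - 2)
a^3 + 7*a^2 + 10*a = a*(a + 2)*(a + 5)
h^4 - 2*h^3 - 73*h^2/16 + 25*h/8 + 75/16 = (h - 3)*(h - 5/4)*(h + 1)*(h + 5/4)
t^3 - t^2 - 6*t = t*(t - 3)*(t + 2)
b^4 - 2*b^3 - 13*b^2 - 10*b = b*(b - 5)*(b + 1)*(b + 2)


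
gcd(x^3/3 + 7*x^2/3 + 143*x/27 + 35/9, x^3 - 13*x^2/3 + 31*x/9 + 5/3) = 1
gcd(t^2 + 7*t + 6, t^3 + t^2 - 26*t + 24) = t + 6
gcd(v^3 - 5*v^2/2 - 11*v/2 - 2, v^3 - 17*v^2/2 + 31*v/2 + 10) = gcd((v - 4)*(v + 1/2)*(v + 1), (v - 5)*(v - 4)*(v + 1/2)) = v^2 - 7*v/2 - 2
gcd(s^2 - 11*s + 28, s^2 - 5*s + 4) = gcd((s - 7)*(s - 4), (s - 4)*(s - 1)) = s - 4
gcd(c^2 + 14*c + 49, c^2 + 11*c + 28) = c + 7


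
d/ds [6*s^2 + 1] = 12*s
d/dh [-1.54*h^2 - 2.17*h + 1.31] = -3.08*h - 2.17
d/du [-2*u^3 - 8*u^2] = 2*u*(-3*u - 8)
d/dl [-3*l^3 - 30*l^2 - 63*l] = -9*l^2 - 60*l - 63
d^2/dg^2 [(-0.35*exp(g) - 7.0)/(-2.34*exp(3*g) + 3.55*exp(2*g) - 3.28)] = (7.66584*exp(6*g) + 336.24045*exp(5*g) - 635.228125*exp(4*g) + 317.94784*exp(3*g) - 459.0852*exp(2*g) + 326.032*exp(g) + 3.76544)*exp(g)/(12.812904*exp(9*g) - 58.31514*exp(8*g) + 88.46955*exp(7*g) + 9.141029*exp(6*g) - 163.48176*exp(5*g) + 124.0086*exp(4*g) + 75.523968*exp(3*g) - 114.57696*exp(2*g) + 35.287552)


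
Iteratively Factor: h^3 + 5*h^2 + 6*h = (h + 2)*(h^2 + 3*h) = h*(h + 2)*(h + 3)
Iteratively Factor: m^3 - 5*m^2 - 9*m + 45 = (m + 3)*(m^2 - 8*m + 15) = (m - 3)*(m + 3)*(m - 5)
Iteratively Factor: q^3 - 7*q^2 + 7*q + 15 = (q + 1)*(q^2 - 8*q + 15) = (q - 3)*(q + 1)*(q - 5)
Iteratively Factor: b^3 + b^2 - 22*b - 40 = (b - 5)*(b^2 + 6*b + 8) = (b - 5)*(b + 4)*(b + 2)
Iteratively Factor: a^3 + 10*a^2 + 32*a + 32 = (a + 2)*(a^2 + 8*a + 16) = (a + 2)*(a + 4)*(a + 4)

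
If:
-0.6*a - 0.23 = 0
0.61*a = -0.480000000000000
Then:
No Solution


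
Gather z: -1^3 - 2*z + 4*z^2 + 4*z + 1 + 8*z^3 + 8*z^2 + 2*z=8*z^3 + 12*z^2 + 4*z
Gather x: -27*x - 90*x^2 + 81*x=-90*x^2 + 54*x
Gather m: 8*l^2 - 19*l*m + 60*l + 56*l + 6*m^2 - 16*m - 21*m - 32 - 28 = 8*l^2 + 116*l + 6*m^2 + m*(-19*l - 37) - 60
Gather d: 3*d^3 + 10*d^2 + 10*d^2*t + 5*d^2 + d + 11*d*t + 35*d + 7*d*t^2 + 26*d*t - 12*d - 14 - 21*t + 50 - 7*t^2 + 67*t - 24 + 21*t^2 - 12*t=3*d^3 + d^2*(10*t + 15) + d*(7*t^2 + 37*t + 24) + 14*t^2 + 34*t + 12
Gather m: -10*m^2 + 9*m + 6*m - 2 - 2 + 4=-10*m^2 + 15*m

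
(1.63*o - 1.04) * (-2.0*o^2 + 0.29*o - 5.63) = -3.26*o^3 + 2.5527*o^2 - 9.4785*o + 5.8552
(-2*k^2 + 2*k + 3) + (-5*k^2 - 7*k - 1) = -7*k^2 - 5*k + 2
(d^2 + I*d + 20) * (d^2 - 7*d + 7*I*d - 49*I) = d^4 - 7*d^3 + 8*I*d^3 + 13*d^2 - 56*I*d^2 - 91*d + 140*I*d - 980*I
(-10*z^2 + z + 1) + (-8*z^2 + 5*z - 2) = -18*z^2 + 6*z - 1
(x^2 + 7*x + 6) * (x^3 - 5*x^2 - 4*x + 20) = x^5 + 2*x^4 - 33*x^3 - 38*x^2 + 116*x + 120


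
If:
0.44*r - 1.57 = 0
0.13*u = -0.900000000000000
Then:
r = 3.57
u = -6.92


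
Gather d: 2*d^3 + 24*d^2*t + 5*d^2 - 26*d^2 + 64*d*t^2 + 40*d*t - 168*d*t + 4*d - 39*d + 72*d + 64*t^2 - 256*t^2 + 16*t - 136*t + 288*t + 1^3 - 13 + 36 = 2*d^3 + d^2*(24*t - 21) + d*(64*t^2 - 128*t + 37) - 192*t^2 + 168*t + 24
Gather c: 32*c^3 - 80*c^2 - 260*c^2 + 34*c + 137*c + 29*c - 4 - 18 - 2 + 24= 32*c^3 - 340*c^2 + 200*c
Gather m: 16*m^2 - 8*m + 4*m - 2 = 16*m^2 - 4*m - 2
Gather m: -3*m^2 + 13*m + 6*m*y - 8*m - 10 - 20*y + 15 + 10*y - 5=-3*m^2 + m*(6*y + 5) - 10*y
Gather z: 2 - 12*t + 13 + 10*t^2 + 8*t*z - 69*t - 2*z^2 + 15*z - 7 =10*t^2 - 81*t - 2*z^2 + z*(8*t + 15) + 8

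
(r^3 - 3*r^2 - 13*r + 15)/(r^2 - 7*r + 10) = (r^2 + 2*r - 3)/(r - 2)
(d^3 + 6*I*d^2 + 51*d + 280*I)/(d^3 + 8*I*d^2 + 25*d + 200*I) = (d - 7*I)/(d - 5*I)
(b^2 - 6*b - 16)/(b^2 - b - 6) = (b - 8)/(b - 3)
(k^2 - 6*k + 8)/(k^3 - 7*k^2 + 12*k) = (k - 2)/(k*(k - 3))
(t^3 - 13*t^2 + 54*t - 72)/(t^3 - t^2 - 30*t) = (t^2 - 7*t + 12)/(t*(t + 5))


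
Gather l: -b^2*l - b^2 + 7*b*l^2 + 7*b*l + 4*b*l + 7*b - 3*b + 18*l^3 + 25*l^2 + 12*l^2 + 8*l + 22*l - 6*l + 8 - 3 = -b^2 + 4*b + 18*l^3 + l^2*(7*b + 37) + l*(-b^2 + 11*b + 24) + 5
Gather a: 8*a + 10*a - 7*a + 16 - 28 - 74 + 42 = 11*a - 44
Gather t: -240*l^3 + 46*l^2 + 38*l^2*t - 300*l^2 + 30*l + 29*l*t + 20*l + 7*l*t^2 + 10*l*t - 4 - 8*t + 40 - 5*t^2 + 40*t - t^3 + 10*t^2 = -240*l^3 - 254*l^2 + 50*l - t^3 + t^2*(7*l + 5) + t*(38*l^2 + 39*l + 32) + 36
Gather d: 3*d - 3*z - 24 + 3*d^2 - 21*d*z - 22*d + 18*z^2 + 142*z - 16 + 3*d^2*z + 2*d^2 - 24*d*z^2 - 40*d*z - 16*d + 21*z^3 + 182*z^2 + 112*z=d^2*(3*z + 5) + d*(-24*z^2 - 61*z - 35) + 21*z^3 + 200*z^2 + 251*z - 40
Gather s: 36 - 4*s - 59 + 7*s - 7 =3*s - 30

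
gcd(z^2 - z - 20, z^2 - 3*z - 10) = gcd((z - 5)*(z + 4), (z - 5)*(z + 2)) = z - 5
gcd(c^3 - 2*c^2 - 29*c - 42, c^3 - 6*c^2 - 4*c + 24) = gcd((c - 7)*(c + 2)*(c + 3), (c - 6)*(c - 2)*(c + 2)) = c + 2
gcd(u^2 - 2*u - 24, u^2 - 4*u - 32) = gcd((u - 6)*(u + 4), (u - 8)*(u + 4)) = u + 4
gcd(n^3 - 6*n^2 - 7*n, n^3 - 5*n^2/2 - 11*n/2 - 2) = n + 1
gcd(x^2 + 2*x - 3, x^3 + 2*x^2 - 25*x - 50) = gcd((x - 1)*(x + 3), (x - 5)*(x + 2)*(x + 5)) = 1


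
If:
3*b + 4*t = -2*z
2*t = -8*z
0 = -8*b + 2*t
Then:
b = 0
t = 0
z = 0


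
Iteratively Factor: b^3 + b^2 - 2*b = (b - 1)*(b^2 + 2*b) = (b - 1)*(b + 2)*(b)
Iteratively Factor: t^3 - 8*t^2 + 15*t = (t - 3)*(t^2 - 5*t) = t*(t - 3)*(t - 5)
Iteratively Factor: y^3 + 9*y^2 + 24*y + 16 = (y + 4)*(y^2 + 5*y + 4) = (y + 4)^2*(y + 1)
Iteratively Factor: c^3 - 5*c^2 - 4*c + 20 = (c + 2)*(c^2 - 7*c + 10) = (c - 5)*(c + 2)*(c - 2)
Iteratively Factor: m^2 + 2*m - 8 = (m + 4)*(m - 2)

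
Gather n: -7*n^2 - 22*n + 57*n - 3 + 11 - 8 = -7*n^2 + 35*n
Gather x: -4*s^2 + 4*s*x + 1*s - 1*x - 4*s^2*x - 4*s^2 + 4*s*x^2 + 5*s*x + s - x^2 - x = -8*s^2 + 2*s + x^2*(4*s - 1) + x*(-4*s^2 + 9*s - 2)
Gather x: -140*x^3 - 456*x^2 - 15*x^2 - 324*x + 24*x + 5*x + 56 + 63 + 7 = -140*x^3 - 471*x^2 - 295*x + 126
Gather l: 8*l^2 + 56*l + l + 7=8*l^2 + 57*l + 7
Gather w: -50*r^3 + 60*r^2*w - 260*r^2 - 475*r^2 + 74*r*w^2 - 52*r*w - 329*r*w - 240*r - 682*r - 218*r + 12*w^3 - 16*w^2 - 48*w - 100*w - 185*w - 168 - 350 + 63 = -50*r^3 - 735*r^2 - 1140*r + 12*w^3 + w^2*(74*r - 16) + w*(60*r^2 - 381*r - 333) - 455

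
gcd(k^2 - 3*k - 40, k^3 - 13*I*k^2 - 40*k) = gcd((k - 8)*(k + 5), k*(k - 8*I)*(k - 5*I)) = 1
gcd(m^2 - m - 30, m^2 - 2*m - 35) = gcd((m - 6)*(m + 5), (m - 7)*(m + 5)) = m + 5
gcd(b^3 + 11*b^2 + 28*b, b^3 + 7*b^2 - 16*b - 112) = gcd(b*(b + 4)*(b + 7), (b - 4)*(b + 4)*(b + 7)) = b^2 + 11*b + 28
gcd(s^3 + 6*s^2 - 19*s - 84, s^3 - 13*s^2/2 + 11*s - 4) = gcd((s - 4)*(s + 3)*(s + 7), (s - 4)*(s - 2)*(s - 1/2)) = s - 4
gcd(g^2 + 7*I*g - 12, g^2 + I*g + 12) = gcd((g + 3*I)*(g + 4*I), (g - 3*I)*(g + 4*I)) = g + 4*I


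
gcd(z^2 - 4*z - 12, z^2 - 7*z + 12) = 1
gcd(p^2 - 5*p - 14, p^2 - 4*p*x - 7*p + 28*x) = p - 7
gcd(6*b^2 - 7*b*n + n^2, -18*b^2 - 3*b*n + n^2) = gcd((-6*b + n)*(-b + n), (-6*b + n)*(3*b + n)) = 6*b - n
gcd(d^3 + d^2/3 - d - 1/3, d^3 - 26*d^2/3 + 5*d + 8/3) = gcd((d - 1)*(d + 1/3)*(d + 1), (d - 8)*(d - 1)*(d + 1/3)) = d^2 - 2*d/3 - 1/3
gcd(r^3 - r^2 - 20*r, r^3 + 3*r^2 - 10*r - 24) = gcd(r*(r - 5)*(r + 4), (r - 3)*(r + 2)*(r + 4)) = r + 4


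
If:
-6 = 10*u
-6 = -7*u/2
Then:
No Solution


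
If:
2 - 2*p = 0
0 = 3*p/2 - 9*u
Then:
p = 1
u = 1/6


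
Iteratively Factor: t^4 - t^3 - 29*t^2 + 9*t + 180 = (t + 4)*(t^3 - 5*t^2 - 9*t + 45) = (t - 5)*(t + 4)*(t^2 - 9) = (t - 5)*(t + 3)*(t + 4)*(t - 3)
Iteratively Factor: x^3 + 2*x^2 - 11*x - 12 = (x + 1)*(x^2 + x - 12) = (x + 1)*(x + 4)*(x - 3)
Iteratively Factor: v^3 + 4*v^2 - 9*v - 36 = (v + 3)*(v^2 + v - 12) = (v - 3)*(v + 3)*(v + 4)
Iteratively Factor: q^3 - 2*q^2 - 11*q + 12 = (q - 1)*(q^2 - q - 12) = (q - 1)*(q + 3)*(q - 4)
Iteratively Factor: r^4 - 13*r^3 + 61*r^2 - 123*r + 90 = (r - 5)*(r^3 - 8*r^2 + 21*r - 18) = (r - 5)*(r - 3)*(r^2 - 5*r + 6) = (r - 5)*(r - 3)^2*(r - 2)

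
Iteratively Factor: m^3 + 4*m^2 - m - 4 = (m - 1)*(m^2 + 5*m + 4) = (m - 1)*(m + 1)*(m + 4)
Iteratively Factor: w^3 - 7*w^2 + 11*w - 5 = (w - 1)*(w^2 - 6*w + 5) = (w - 1)^2*(w - 5)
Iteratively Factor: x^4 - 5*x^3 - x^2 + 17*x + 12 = (x + 1)*(x^3 - 6*x^2 + 5*x + 12) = (x - 4)*(x + 1)*(x^2 - 2*x - 3) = (x - 4)*(x + 1)^2*(x - 3)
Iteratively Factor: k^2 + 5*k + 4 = (k + 4)*(k + 1)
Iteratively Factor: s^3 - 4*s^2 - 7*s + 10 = (s - 5)*(s^2 + s - 2) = (s - 5)*(s - 1)*(s + 2)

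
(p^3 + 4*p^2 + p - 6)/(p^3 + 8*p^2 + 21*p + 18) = (p - 1)/(p + 3)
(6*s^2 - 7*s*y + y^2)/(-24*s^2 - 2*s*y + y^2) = (-s + y)/(4*s + y)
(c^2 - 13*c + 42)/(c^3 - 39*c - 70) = (c - 6)/(c^2 + 7*c + 10)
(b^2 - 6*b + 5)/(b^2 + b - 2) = (b - 5)/(b + 2)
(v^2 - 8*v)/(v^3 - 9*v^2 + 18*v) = (v - 8)/(v^2 - 9*v + 18)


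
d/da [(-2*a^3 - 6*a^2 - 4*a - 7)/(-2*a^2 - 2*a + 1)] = 2*(2*a^4 + 4*a^3 - a^2 - 20*a - 9)/(4*a^4 + 8*a^3 - 4*a + 1)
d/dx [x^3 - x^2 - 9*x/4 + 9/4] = 3*x^2 - 2*x - 9/4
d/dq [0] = 0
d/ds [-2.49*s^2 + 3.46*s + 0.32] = 3.46 - 4.98*s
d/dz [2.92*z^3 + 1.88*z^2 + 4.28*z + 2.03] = 8.76*z^2 + 3.76*z + 4.28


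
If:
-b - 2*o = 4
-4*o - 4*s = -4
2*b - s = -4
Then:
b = -2/3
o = -5/3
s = 8/3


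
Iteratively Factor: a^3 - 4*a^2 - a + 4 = (a - 1)*(a^2 - 3*a - 4) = (a - 4)*(a - 1)*(a + 1)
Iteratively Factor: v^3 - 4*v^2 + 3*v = (v - 3)*(v^2 - v) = v*(v - 3)*(v - 1)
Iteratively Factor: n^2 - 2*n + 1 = (n - 1)*(n - 1)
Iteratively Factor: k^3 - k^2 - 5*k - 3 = (k + 1)*(k^2 - 2*k - 3) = (k + 1)^2*(k - 3)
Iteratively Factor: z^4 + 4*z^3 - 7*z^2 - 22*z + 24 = (z + 4)*(z^3 - 7*z + 6) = (z - 2)*(z + 4)*(z^2 + 2*z - 3) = (z - 2)*(z + 3)*(z + 4)*(z - 1)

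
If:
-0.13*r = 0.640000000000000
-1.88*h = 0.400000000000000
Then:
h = -0.21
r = -4.92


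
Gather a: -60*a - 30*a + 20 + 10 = 30 - 90*a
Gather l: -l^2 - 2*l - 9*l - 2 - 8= -l^2 - 11*l - 10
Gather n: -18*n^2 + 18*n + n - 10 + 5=-18*n^2 + 19*n - 5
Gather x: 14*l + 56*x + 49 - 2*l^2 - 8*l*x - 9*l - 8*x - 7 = -2*l^2 + 5*l + x*(48 - 8*l) + 42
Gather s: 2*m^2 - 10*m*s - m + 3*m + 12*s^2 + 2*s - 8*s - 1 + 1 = 2*m^2 + 2*m + 12*s^2 + s*(-10*m - 6)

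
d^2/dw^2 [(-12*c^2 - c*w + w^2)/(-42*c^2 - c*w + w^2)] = c^2*(2580*c^2 - 180*c*w + 180*w^2)/(-74088*c^6 - 5292*c^5*w + 5166*c^4*w^2 + 251*c^3*w^3 - 123*c^2*w^4 - 3*c*w^5 + w^6)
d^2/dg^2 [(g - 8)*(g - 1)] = 2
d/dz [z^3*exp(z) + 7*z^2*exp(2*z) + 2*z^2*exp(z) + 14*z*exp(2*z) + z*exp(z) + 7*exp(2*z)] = (z^3 + 14*z^2*exp(z) + 5*z^2 + 42*z*exp(z) + 5*z + 28*exp(z) + 1)*exp(z)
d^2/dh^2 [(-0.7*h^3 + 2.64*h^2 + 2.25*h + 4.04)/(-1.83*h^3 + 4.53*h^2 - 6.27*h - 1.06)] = (-6.07633200000004*h^6 - 93.4013699999999*h^5 + 115.014402*h^4 + 478.635756*h^3 - 771.330672*h^2 + 675.406716*h - 332.471484)/(6.128487*h^9 - 45.511551*h^8 + 175.65255*h^7 - 394.176213*h^6 + 549.102186*h^5 - 396.030573*h^4 + 72.0167309999999*h^3 + 109.745298*h^2 + 21.134916*h + 1.191016)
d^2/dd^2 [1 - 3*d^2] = -6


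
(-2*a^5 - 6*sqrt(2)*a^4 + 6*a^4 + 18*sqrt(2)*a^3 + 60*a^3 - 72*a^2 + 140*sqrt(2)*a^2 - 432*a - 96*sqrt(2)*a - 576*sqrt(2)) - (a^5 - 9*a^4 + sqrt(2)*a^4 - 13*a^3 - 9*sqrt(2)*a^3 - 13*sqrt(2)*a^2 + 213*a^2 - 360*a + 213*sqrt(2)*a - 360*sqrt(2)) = -3*a^5 - 7*sqrt(2)*a^4 + 15*a^4 + 27*sqrt(2)*a^3 + 73*a^3 - 285*a^2 + 153*sqrt(2)*a^2 - 309*sqrt(2)*a - 72*a - 216*sqrt(2)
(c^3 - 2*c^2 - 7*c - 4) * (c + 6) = c^4 + 4*c^3 - 19*c^2 - 46*c - 24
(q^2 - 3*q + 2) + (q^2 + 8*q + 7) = 2*q^2 + 5*q + 9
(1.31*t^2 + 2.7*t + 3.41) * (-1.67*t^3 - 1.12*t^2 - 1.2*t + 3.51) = -2.1877*t^5 - 5.9762*t^4 - 10.2907*t^3 - 2.4611*t^2 + 5.385*t + 11.9691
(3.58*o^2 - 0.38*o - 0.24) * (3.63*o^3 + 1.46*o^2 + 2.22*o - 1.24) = 12.9954*o^5 + 3.8474*o^4 + 6.5216*o^3 - 5.6332*o^2 - 0.0616*o + 0.2976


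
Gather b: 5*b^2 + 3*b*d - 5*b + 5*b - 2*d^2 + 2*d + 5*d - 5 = 5*b^2 + 3*b*d - 2*d^2 + 7*d - 5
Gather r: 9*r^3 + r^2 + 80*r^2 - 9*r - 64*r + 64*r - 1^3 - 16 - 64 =9*r^3 + 81*r^2 - 9*r - 81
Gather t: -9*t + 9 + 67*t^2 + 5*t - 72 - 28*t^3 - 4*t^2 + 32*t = -28*t^3 + 63*t^2 + 28*t - 63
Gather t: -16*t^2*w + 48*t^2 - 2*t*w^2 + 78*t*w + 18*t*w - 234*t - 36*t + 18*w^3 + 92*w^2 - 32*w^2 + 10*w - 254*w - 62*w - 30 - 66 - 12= t^2*(48 - 16*w) + t*(-2*w^2 + 96*w - 270) + 18*w^3 + 60*w^2 - 306*w - 108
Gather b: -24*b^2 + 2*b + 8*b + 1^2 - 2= -24*b^2 + 10*b - 1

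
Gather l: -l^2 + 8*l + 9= -l^2 + 8*l + 9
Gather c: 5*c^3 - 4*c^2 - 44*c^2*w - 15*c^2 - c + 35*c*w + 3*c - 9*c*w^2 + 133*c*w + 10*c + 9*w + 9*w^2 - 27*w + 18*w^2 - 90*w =5*c^3 + c^2*(-44*w - 19) + c*(-9*w^2 + 168*w + 12) + 27*w^2 - 108*w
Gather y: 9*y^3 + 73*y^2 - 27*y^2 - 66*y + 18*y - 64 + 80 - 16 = 9*y^3 + 46*y^2 - 48*y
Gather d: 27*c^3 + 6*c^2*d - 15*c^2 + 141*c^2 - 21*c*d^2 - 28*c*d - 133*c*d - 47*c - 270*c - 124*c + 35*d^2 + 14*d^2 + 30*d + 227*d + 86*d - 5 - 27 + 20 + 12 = 27*c^3 + 126*c^2 - 441*c + d^2*(49 - 21*c) + d*(6*c^2 - 161*c + 343)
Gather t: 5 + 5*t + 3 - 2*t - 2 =3*t + 6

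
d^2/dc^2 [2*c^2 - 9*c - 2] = 4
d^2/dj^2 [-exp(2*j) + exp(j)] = (1 - 4*exp(j))*exp(j)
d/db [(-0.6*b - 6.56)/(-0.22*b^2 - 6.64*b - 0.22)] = (0.132*b^2 + 3.984*b - (0.44*b + 6.64)*(0.6*b + 6.56) + 0.132)/(0.22*b^2 + 6.64*b + 0.22)^2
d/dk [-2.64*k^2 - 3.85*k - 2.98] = -5.28*k - 3.85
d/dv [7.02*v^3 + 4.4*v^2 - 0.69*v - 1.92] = 21.06*v^2 + 8.8*v - 0.69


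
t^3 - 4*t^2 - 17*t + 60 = (t - 5)*(t - 3)*(t + 4)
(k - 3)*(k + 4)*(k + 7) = k^3 + 8*k^2 - 5*k - 84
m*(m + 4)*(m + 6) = m^3 + 10*m^2 + 24*m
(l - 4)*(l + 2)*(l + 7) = l^3 + 5*l^2 - 22*l - 56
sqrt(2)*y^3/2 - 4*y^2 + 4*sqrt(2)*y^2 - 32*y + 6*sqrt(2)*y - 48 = (y + 6)*(y - 4*sqrt(2))*(sqrt(2)*y/2 + sqrt(2))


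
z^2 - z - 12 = (z - 4)*(z + 3)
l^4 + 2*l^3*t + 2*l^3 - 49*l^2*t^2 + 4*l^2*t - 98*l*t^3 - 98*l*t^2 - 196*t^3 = (l + 2)*(l - 7*t)*(l + 2*t)*(l + 7*t)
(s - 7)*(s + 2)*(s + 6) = s^3 + s^2 - 44*s - 84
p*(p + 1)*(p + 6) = p^3 + 7*p^2 + 6*p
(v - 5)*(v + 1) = v^2 - 4*v - 5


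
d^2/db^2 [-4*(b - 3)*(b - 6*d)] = -8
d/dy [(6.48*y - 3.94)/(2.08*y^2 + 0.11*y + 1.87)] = (-13.4784*y^2 + 16.3904*y + 12.551)/(4.3264*y^4 + 0.4576*y^3 + 7.7913*y^2 + 0.4114*y + 3.4969)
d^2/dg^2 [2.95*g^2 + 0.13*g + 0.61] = 5.90000000000000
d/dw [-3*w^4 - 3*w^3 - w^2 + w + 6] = -12*w^3 - 9*w^2 - 2*w + 1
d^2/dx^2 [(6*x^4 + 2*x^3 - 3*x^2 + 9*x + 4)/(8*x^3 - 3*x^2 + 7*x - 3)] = 2*(-426*x^6 + 1446*x^5 + 2724*x^4 - 2686*x^3 + 2355*x^2 - 153*x + 322)/(512*x^9 - 576*x^8 + 1560*x^7 - 1611*x^6 + 1797*x^5 - 1530*x^4 + 937*x^3 - 522*x^2 + 189*x - 27)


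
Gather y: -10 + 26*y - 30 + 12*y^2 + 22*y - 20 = 12*y^2 + 48*y - 60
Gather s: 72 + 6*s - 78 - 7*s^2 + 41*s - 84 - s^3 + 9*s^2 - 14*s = -s^3 + 2*s^2 + 33*s - 90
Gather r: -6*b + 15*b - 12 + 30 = 9*b + 18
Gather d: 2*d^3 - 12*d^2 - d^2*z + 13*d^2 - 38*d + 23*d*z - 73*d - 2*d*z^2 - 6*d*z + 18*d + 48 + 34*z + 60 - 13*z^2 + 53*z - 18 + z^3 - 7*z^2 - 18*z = 2*d^3 + d^2*(1 - z) + d*(-2*z^2 + 17*z - 93) + z^3 - 20*z^2 + 69*z + 90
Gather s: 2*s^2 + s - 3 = 2*s^2 + s - 3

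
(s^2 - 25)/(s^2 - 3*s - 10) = (s + 5)/(s + 2)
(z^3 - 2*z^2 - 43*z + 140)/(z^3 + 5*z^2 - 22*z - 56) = (z - 5)/(z + 2)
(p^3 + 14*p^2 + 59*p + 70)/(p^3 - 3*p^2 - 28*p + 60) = (p^2 + 9*p + 14)/(p^2 - 8*p + 12)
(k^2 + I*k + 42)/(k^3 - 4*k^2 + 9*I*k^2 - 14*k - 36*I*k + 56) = (k - 6*I)/(k^2 + 2*k*(-2 + I) - 8*I)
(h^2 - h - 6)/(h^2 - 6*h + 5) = (h^2 - h - 6)/(h^2 - 6*h + 5)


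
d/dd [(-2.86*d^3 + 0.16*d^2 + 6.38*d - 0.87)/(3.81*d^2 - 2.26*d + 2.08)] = (-10.8966*d^4 + 12.9272*d^3 - 42.5158*d^2 + 7.295*d + 11.3042)/(14.5161*d^4 - 17.2212*d^3 + 20.9572*d^2 - 9.4016*d + 4.3264)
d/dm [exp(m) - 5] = exp(m)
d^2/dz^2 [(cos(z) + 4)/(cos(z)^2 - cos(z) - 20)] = (sin(z)^2 - 5*cos(z) + 1)/(cos(z) - 5)^3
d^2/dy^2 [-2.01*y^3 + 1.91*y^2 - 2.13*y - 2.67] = 3.82 - 12.06*y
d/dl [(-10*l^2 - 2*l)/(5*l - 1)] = 2*(-25*l^2 + 10*l + 1)/(25*l^2 - 10*l + 1)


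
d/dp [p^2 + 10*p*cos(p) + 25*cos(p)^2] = -10*p*sin(p) + 2*p - 25*sin(2*p) + 10*cos(p)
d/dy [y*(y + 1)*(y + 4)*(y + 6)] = 4*y^3 + 33*y^2 + 68*y + 24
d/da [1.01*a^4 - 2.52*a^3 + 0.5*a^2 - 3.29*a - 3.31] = 4.04*a^3 - 7.56*a^2 + 1.0*a - 3.29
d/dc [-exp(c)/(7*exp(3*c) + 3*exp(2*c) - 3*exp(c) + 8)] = (14*exp(3*c) + 3*exp(2*c) - 8)*exp(c)/(49*exp(6*c) + 42*exp(5*c) - 33*exp(4*c) + 94*exp(3*c) + 57*exp(2*c) - 48*exp(c) + 64)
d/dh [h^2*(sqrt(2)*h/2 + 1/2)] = h*(3*sqrt(2)*h + 2)/2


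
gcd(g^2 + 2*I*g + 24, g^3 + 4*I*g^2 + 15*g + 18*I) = g + 6*I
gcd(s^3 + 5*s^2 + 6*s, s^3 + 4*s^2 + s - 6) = s^2 + 5*s + 6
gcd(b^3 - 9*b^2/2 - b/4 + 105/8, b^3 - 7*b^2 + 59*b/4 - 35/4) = b^2 - 6*b + 35/4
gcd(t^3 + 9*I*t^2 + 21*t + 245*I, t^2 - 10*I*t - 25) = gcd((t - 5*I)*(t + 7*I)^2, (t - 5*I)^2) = t - 5*I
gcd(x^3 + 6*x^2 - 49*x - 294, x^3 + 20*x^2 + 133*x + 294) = x^2 + 13*x + 42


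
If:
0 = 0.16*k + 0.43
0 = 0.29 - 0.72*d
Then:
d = 0.40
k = -2.69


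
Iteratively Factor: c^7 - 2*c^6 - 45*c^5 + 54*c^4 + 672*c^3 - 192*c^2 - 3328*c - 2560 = (c - 4)*(c^6 + 2*c^5 - 37*c^4 - 94*c^3 + 296*c^2 + 992*c + 640) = (c - 4)*(c + 1)*(c^5 + c^4 - 38*c^3 - 56*c^2 + 352*c + 640) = (c - 4)*(c + 1)*(c + 4)*(c^4 - 3*c^3 - 26*c^2 + 48*c + 160) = (c - 4)*(c + 1)*(c + 4)^2*(c^3 - 7*c^2 + 2*c + 40) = (c - 4)^2*(c + 1)*(c + 4)^2*(c^2 - 3*c - 10) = (c - 5)*(c - 4)^2*(c + 1)*(c + 4)^2*(c + 2)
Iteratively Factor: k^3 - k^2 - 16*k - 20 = (k + 2)*(k^2 - 3*k - 10) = (k - 5)*(k + 2)*(k + 2)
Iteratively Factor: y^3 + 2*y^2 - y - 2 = (y + 1)*(y^2 + y - 2) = (y - 1)*(y + 1)*(y + 2)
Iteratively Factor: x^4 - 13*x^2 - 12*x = (x - 4)*(x^3 + 4*x^2 + 3*x) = x*(x - 4)*(x^2 + 4*x + 3) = x*(x - 4)*(x + 1)*(x + 3)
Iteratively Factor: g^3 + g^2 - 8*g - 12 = (g + 2)*(g^2 - g - 6) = (g - 3)*(g + 2)*(g + 2)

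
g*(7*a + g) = 7*a*g + g^2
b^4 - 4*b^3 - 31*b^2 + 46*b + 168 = (b - 7)*(b - 3)*(b + 2)*(b + 4)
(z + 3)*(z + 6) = z^2 + 9*z + 18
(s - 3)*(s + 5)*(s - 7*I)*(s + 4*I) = s^4 + 2*s^3 - 3*I*s^3 + 13*s^2 - 6*I*s^2 + 56*s + 45*I*s - 420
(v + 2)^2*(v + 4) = v^3 + 8*v^2 + 20*v + 16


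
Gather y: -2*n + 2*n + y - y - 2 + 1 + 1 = 0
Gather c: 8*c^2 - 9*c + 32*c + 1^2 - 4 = 8*c^2 + 23*c - 3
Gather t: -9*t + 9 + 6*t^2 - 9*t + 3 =6*t^2 - 18*t + 12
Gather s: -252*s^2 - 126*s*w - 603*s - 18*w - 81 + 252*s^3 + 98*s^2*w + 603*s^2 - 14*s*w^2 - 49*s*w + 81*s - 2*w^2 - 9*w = 252*s^3 + s^2*(98*w + 351) + s*(-14*w^2 - 175*w - 522) - 2*w^2 - 27*w - 81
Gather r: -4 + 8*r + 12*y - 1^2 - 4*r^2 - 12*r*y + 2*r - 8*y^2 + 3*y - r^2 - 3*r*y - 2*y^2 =-5*r^2 + r*(10 - 15*y) - 10*y^2 + 15*y - 5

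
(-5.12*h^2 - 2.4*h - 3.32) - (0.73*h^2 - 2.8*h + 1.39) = -5.85*h^2 + 0.4*h - 4.71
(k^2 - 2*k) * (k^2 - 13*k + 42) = k^4 - 15*k^3 + 68*k^2 - 84*k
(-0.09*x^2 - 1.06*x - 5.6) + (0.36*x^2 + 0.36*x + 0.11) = 0.27*x^2 - 0.7*x - 5.49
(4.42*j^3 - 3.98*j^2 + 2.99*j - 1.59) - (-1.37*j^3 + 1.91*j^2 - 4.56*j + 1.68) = 5.79*j^3 - 5.89*j^2 + 7.55*j - 3.27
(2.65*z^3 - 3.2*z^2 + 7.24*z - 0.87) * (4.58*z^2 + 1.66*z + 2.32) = 12.137*z^5 - 10.257*z^4 + 33.9952*z^3 + 0.6098*z^2 + 15.3526*z - 2.0184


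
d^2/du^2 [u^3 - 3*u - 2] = 6*u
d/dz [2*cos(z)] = -2*sin(z)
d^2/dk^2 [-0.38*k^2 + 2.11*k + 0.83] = -0.760000000000000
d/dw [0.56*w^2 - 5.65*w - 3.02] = 1.12*w - 5.65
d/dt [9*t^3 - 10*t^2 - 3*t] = 27*t^2 - 20*t - 3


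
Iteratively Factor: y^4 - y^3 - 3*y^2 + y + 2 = (y + 1)*(y^3 - 2*y^2 - y + 2) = (y - 2)*(y + 1)*(y^2 - 1) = (y - 2)*(y + 1)^2*(y - 1)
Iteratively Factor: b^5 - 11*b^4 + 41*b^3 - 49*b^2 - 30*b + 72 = (b - 3)*(b^4 - 8*b^3 + 17*b^2 + 2*b - 24) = (b - 3)^2*(b^3 - 5*b^2 + 2*b + 8) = (b - 4)*(b - 3)^2*(b^2 - b - 2) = (b - 4)*(b - 3)^2*(b - 2)*(b + 1)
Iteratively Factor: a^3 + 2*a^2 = (a)*(a^2 + 2*a) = a^2*(a + 2)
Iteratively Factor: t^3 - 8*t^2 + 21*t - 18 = (t - 2)*(t^2 - 6*t + 9) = (t - 3)*(t - 2)*(t - 3)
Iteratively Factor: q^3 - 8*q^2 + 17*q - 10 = (q - 1)*(q^2 - 7*q + 10) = (q - 5)*(q - 1)*(q - 2)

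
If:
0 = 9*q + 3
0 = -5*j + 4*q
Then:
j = -4/15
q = -1/3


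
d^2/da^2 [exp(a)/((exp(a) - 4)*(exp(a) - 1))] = (exp(4*a) + 5*exp(3*a) - 24*exp(2*a) + 20*exp(a) + 16)*exp(a)/(exp(6*a) - 15*exp(5*a) + 87*exp(4*a) - 245*exp(3*a) + 348*exp(2*a) - 240*exp(a) + 64)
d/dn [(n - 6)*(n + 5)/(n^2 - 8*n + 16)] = (64 - 7*n)/(n^3 - 12*n^2 + 48*n - 64)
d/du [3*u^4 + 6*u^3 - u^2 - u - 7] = 12*u^3 + 18*u^2 - 2*u - 1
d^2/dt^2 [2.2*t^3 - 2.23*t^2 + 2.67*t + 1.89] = 13.2*t - 4.46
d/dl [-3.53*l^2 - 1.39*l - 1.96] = -7.06*l - 1.39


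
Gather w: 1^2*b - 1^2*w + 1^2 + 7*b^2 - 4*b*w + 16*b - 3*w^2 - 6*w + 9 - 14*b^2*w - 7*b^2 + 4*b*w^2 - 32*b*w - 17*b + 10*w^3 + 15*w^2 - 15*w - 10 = 10*w^3 + w^2*(4*b + 12) + w*(-14*b^2 - 36*b - 22)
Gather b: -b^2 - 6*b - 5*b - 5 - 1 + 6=-b^2 - 11*b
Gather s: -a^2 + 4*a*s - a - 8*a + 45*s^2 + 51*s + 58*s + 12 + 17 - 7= -a^2 - 9*a + 45*s^2 + s*(4*a + 109) + 22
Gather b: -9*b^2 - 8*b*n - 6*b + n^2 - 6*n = -9*b^2 + b*(-8*n - 6) + n^2 - 6*n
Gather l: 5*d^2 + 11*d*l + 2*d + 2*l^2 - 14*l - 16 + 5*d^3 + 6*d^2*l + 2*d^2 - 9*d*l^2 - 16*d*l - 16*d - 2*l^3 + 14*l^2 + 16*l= 5*d^3 + 7*d^2 - 14*d - 2*l^3 + l^2*(16 - 9*d) + l*(6*d^2 - 5*d + 2) - 16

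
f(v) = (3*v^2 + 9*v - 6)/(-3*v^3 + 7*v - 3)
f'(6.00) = 0.06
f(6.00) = -0.26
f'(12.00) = 0.01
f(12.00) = -0.10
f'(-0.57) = 0.13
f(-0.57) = 1.58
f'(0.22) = 4.51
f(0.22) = 2.60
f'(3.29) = 0.34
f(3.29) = -0.65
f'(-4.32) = -0.04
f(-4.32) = 0.05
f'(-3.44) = -0.14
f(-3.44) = -0.02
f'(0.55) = 40.01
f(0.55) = -0.41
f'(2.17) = 1.68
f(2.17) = -1.50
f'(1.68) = 7.35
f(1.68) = -3.22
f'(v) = (6*v + 9)/(-3*v^3 + 7*v - 3) + (9*v^2 - 7)*(3*v^2 + 9*v - 6)/(-3*v^3 + 7*v - 3)^2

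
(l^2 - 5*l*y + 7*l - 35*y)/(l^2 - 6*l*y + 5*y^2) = (-l - 7)/(-l + y)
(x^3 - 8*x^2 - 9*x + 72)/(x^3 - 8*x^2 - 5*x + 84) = (x^2 - 11*x + 24)/(x^2 - 11*x + 28)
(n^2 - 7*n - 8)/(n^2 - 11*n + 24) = (n + 1)/(n - 3)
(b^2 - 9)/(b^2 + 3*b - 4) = (b^2 - 9)/(b^2 + 3*b - 4)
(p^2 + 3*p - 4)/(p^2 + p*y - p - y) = (p + 4)/(p + y)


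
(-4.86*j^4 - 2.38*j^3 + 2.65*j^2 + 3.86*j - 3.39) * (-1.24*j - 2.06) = 6.0264*j^5 + 12.9628*j^4 + 1.6168*j^3 - 10.2454*j^2 - 3.748*j + 6.9834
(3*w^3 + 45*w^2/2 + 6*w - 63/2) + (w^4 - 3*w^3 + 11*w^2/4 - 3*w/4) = w^4 + 101*w^2/4 + 21*w/4 - 63/2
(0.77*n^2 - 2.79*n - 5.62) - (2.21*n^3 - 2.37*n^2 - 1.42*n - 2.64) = -2.21*n^3 + 3.14*n^2 - 1.37*n - 2.98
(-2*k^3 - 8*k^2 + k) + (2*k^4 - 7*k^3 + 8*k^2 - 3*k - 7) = 2*k^4 - 9*k^3 - 2*k - 7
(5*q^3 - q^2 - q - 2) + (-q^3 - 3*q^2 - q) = 4*q^3 - 4*q^2 - 2*q - 2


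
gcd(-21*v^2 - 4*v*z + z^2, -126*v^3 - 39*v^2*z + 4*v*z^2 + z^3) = 3*v + z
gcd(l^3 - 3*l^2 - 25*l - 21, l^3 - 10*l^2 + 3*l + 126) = l^2 - 4*l - 21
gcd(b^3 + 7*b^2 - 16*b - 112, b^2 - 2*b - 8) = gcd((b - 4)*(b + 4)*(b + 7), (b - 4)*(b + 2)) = b - 4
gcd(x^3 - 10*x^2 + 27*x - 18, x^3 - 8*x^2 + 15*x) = x - 3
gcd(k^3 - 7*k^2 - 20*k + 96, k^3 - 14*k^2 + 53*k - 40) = k - 8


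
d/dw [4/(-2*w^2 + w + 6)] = 4*(4*w - 1)/(-2*w^2 + w + 6)^2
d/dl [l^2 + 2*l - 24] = 2*l + 2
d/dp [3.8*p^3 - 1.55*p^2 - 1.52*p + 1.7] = 11.4*p^2 - 3.1*p - 1.52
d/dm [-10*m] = -10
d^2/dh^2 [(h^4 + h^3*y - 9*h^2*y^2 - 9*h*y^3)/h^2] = 2 - 18*y^3/h^3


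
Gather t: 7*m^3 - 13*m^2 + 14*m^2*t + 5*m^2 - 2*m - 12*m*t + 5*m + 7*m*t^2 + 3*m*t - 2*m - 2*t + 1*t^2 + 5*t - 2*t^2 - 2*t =7*m^3 - 8*m^2 + m + t^2*(7*m - 1) + t*(14*m^2 - 9*m + 1)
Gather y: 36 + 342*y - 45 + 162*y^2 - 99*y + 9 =162*y^2 + 243*y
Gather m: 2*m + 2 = 2*m + 2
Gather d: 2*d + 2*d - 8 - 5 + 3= 4*d - 10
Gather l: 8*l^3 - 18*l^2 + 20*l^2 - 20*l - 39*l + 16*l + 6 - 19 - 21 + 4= 8*l^3 + 2*l^2 - 43*l - 30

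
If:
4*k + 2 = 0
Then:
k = -1/2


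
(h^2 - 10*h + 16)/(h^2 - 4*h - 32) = (h - 2)/(h + 4)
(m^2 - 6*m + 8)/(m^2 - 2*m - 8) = (m - 2)/(m + 2)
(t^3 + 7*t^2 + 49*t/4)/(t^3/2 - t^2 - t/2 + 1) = t*(4*t^2 + 28*t + 49)/(2*(t^3 - 2*t^2 - t + 2))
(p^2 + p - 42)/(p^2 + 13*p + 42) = (p - 6)/(p + 6)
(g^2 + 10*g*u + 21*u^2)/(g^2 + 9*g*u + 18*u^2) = (g + 7*u)/(g + 6*u)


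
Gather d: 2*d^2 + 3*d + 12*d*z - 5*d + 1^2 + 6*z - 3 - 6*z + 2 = 2*d^2 + d*(12*z - 2)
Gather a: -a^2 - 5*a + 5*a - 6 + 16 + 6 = 16 - a^2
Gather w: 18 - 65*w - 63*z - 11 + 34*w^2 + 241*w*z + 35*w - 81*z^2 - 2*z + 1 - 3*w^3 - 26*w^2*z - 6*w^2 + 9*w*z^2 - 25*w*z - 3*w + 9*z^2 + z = -3*w^3 + w^2*(28 - 26*z) + w*(9*z^2 + 216*z - 33) - 72*z^2 - 64*z + 8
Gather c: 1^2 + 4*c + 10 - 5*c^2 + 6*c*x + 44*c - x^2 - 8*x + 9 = -5*c^2 + c*(6*x + 48) - x^2 - 8*x + 20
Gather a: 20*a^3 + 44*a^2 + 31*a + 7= 20*a^3 + 44*a^2 + 31*a + 7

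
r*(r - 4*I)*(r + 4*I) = r^3 + 16*r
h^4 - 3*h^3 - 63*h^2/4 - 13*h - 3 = (h - 6)*(h + 1/2)^2*(h + 2)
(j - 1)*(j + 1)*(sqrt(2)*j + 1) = sqrt(2)*j^3 + j^2 - sqrt(2)*j - 1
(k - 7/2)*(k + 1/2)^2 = k^3 - 5*k^2/2 - 13*k/4 - 7/8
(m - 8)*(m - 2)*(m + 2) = m^3 - 8*m^2 - 4*m + 32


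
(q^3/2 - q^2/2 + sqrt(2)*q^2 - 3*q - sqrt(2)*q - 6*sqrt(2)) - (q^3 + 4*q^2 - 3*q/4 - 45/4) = -q^3/2 - 9*q^2/2 + sqrt(2)*q^2 - 9*q/4 - sqrt(2)*q - 6*sqrt(2) + 45/4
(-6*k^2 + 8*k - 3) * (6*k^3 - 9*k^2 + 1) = -36*k^5 + 102*k^4 - 90*k^3 + 21*k^2 + 8*k - 3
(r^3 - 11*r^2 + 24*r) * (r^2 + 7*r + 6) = r^5 - 4*r^4 - 47*r^3 + 102*r^2 + 144*r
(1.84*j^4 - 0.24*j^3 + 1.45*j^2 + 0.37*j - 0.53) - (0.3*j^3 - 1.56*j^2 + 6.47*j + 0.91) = 1.84*j^4 - 0.54*j^3 + 3.01*j^2 - 6.1*j - 1.44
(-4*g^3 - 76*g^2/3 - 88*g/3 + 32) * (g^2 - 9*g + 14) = -4*g^5 + 32*g^4/3 + 428*g^3/3 - 176*g^2/3 - 2096*g/3 + 448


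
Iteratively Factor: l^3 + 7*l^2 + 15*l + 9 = (l + 1)*(l^2 + 6*l + 9) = (l + 1)*(l + 3)*(l + 3)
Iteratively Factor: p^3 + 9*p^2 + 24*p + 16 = (p + 4)*(p^2 + 5*p + 4) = (p + 1)*(p + 4)*(p + 4)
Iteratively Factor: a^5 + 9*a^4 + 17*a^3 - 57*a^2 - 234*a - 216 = (a + 3)*(a^4 + 6*a^3 - a^2 - 54*a - 72) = (a - 3)*(a + 3)*(a^3 + 9*a^2 + 26*a + 24) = (a - 3)*(a + 3)*(a + 4)*(a^2 + 5*a + 6) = (a - 3)*(a + 2)*(a + 3)*(a + 4)*(a + 3)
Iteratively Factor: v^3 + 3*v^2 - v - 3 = (v - 1)*(v^2 + 4*v + 3) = (v - 1)*(v + 3)*(v + 1)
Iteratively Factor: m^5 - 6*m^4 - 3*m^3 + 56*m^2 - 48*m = (m - 1)*(m^4 - 5*m^3 - 8*m^2 + 48*m) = (m - 1)*(m + 3)*(m^3 - 8*m^2 + 16*m) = (m - 4)*(m - 1)*(m + 3)*(m^2 - 4*m) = m*(m - 4)*(m - 1)*(m + 3)*(m - 4)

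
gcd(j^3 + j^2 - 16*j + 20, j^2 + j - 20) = j + 5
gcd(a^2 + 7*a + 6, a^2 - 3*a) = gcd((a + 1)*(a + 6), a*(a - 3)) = 1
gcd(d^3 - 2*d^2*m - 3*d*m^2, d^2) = d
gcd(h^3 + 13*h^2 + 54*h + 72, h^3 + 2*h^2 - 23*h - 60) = h^2 + 7*h + 12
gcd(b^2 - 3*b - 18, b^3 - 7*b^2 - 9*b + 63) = b + 3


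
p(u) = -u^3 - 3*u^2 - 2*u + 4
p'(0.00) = -2.00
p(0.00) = 4.00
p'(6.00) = -146.00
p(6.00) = -332.00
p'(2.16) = -28.96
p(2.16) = -24.39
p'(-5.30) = -54.47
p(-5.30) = 79.21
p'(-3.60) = -19.28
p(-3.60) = 18.98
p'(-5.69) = -64.99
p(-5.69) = 102.47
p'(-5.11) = -49.68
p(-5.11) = 69.32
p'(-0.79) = 0.87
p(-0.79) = 4.20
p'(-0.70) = 0.73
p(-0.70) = 4.27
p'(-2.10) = -2.63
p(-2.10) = 4.23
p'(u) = -3*u^2 - 6*u - 2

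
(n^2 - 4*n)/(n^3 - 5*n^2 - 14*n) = (4 - n)/(-n^2 + 5*n + 14)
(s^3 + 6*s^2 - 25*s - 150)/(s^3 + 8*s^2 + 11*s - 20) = (s^2 + s - 30)/(s^2 + 3*s - 4)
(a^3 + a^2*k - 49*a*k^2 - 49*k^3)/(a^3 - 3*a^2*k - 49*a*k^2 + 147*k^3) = (a + k)/(a - 3*k)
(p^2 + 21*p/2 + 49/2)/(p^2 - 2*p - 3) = (2*p^2 + 21*p + 49)/(2*(p^2 - 2*p - 3))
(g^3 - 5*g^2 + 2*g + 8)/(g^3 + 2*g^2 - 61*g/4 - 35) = 4*(g^2 - g - 2)/(4*g^2 + 24*g + 35)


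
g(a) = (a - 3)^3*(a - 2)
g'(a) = (a - 3)^3 + 3*(a - 3)^2*(a - 2)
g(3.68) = 0.53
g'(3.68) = 2.64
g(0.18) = 40.81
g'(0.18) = -65.85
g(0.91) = 9.95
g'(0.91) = -23.41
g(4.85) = 18.05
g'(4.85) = 35.59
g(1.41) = 2.37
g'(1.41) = -8.49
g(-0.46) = 101.90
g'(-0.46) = -129.77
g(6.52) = 197.14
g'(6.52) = 211.63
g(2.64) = -0.03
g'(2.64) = 0.20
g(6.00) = 108.00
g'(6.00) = 135.00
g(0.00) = 54.00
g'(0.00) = -81.00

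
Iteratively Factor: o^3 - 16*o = (o)*(o^2 - 16) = o*(o + 4)*(o - 4)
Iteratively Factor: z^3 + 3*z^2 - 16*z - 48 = (z + 3)*(z^2 - 16) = (z - 4)*(z + 3)*(z + 4)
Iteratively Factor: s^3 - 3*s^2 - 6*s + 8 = (s - 4)*(s^2 + s - 2) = (s - 4)*(s - 1)*(s + 2)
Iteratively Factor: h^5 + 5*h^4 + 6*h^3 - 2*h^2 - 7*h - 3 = (h - 1)*(h^4 + 6*h^3 + 12*h^2 + 10*h + 3) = (h - 1)*(h + 3)*(h^3 + 3*h^2 + 3*h + 1) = (h - 1)*(h + 1)*(h + 3)*(h^2 + 2*h + 1) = (h - 1)*(h + 1)^2*(h + 3)*(h + 1)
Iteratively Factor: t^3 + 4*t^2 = (t)*(t^2 + 4*t) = t*(t + 4)*(t)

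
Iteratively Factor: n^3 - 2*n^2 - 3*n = (n + 1)*(n^2 - 3*n) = n*(n + 1)*(n - 3)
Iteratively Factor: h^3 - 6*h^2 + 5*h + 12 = (h - 4)*(h^2 - 2*h - 3) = (h - 4)*(h + 1)*(h - 3)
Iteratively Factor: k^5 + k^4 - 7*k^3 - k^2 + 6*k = (k)*(k^4 + k^3 - 7*k^2 - k + 6) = k*(k - 2)*(k^3 + 3*k^2 - k - 3) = k*(k - 2)*(k - 1)*(k^2 + 4*k + 3) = k*(k - 2)*(k - 1)*(k + 1)*(k + 3)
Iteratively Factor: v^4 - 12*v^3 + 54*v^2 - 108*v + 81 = (v - 3)*(v^3 - 9*v^2 + 27*v - 27) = (v - 3)^2*(v^2 - 6*v + 9) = (v - 3)^3*(v - 3)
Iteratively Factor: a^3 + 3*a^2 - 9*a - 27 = (a + 3)*(a^2 - 9) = (a + 3)^2*(a - 3)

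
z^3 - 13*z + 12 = (z - 3)*(z - 1)*(z + 4)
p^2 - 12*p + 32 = (p - 8)*(p - 4)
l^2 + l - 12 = (l - 3)*(l + 4)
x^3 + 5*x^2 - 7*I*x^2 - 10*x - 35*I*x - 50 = (x + 5)*(x - 5*I)*(x - 2*I)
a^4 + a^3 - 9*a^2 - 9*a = a*(a - 3)*(a + 1)*(a + 3)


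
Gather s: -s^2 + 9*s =-s^2 + 9*s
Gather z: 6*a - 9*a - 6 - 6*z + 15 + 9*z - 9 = -3*a + 3*z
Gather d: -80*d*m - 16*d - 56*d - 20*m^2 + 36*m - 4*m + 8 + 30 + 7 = d*(-80*m - 72) - 20*m^2 + 32*m + 45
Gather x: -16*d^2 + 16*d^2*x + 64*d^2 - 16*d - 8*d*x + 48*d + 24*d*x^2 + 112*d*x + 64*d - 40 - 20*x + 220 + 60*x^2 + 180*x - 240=48*d^2 + 96*d + x^2*(24*d + 60) + x*(16*d^2 + 104*d + 160) - 60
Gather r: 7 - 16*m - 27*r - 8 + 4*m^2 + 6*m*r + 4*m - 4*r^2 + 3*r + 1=4*m^2 - 12*m - 4*r^2 + r*(6*m - 24)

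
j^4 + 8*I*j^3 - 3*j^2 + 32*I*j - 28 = (j - 2*I)*(j + I)*(j + 2*I)*(j + 7*I)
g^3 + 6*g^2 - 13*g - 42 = (g - 3)*(g + 2)*(g + 7)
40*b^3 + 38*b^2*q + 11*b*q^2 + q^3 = (2*b + q)*(4*b + q)*(5*b + q)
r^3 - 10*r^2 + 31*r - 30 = (r - 5)*(r - 3)*(r - 2)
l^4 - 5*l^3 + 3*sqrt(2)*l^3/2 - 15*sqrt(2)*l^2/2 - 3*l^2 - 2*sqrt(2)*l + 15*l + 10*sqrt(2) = (l - 5)*(l - sqrt(2))*(l + sqrt(2)/2)*(l + 2*sqrt(2))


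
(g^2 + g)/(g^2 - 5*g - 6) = g/(g - 6)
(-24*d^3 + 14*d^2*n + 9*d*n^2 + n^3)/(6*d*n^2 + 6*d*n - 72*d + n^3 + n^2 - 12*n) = (-4*d^2 + 3*d*n + n^2)/(n^2 + n - 12)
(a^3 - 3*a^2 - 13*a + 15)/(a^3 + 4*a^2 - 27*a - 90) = (a - 1)/(a + 6)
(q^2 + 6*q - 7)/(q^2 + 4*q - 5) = (q + 7)/(q + 5)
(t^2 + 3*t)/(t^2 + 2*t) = (t + 3)/(t + 2)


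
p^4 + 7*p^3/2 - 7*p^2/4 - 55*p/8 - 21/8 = (p - 3/2)*(p + 1/2)*(p + 1)*(p + 7/2)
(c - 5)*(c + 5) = c^2 - 25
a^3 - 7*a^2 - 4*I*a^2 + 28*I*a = a*(a - 7)*(a - 4*I)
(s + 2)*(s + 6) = s^2 + 8*s + 12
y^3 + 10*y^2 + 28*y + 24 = (y + 2)^2*(y + 6)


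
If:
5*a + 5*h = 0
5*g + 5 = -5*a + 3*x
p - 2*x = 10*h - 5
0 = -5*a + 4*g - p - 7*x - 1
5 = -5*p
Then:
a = -33/80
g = -5/8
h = 33/80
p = -1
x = -1/16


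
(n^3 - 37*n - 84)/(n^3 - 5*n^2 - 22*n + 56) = (n + 3)/(n - 2)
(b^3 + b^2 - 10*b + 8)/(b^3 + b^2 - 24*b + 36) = (b^2 + 3*b - 4)/(b^2 + 3*b - 18)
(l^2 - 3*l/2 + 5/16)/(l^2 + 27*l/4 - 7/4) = (l - 5/4)/(l + 7)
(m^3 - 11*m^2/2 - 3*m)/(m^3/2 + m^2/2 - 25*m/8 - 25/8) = 4*m*(2*m^2 - 11*m - 6)/(4*m^3 + 4*m^2 - 25*m - 25)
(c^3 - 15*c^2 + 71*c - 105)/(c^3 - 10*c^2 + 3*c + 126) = (c^2 - 8*c + 15)/(c^2 - 3*c - 18)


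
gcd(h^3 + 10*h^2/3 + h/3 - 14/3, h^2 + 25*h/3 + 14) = h + 7/3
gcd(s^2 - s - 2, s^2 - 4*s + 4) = s - 2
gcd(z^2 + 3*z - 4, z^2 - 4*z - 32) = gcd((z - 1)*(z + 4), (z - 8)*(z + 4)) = z + 4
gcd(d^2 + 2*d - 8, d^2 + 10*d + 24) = d + 4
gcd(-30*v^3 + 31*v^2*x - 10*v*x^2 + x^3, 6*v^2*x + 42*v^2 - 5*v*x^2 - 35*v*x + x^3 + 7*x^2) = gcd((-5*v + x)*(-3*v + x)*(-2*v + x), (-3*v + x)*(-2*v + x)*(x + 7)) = 6*v^2 - 5*v*x + x^2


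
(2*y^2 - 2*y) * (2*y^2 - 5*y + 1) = 4*y^4 - 14*y^3 + 12*y^2 - 2*y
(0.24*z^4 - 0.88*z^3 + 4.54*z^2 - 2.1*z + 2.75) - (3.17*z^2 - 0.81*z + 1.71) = 0.24*z^4 - 0.88*z^3 + 1.37*z^2 - 1.29*z + 1.04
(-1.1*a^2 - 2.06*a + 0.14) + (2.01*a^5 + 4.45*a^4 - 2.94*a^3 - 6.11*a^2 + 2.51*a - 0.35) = 2.01*a^5 + 4.45*a^4 - 2.94*a^3 - 7.21*a^2 + 0.45*a - 0.21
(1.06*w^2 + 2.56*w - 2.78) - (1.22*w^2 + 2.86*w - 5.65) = -0.16*w^2 - 0.3*w + 2.87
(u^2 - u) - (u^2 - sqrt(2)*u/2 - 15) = -u + sqrt(2)*u/2 + 15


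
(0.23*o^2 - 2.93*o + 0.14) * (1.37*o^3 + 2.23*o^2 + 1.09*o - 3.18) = 0.3151*o^5 - 3.5012*o^4 - 6.0914*o^3 - 3.6129*o^2 + 9.47*o - 0.4452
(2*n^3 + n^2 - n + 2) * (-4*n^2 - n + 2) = -8*n^5 - 6*n^4 + 7*n^3 - 5*n^2 - 4*n + 4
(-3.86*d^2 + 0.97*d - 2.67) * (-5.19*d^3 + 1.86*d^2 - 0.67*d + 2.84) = 20.0334*d^5 - 12.2139*d^4 + 18.2477*d^3 - 16.5785*d^2 + 4.5437*d - 7.5828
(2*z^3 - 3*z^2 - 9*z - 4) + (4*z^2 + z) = 2*z^3 + z^2 - 8*z - 4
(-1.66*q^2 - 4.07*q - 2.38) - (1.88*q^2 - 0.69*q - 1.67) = -3.54*q^2 - 3.38*q - 0.71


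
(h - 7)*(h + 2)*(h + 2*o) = h^3 + 2*h^2*o - 5*h^2 - 10*h*o - 14*h - 28*o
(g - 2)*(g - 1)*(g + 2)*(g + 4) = g^4 + 3*g^3 - 8*g^2 - 12*g + 16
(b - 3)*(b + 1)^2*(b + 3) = b^4 + 2*b^3 - 8*b^2 - 18*b - 9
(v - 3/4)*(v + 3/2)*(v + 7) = v^3 + 31*v^2/4 + 33*v/8 - 63/8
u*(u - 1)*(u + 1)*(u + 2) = u^4 + 2*u^3 - u^2 - 2*u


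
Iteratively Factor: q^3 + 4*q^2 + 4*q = (q + 2)*(q^2 + 2*q) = q*(q + 2)*(q + 2)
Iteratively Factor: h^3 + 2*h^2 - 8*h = (h - 2)*(h^2 + 4*h) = (h - 2)*(h + 4)*(h)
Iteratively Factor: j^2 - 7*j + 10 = (j - 2)*(j - 5)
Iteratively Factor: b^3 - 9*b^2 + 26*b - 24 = (b - 2)*(b^2 - 7*b + 12) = (b - 3)*(b - 2)*(b - 4)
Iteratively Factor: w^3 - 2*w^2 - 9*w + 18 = (w - 2)*(w^2 - 9) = (w - 3)*(w - 2)*(w + 3)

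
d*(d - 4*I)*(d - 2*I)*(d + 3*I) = d^4 - 3*I*d^3 + 10*d^2 - 24*I*d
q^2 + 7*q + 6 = (q + 1)*(q + 6)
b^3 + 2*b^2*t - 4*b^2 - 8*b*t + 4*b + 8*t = (b - 2)^2*(b + 2*t)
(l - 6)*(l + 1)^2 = l^3 - 4*l^2 - 11*l - 6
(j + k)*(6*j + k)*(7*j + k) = 42*j^3 + 55*j^2*k + 14*j*k^2 + k^3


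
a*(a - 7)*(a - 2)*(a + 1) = a^4 - 8*a^3 + 5*a^2 + 14*a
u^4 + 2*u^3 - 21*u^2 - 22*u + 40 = (u - 4)*(u - 1)*(u + 2)*(u + 5)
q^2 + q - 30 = (q - 5)*(q + 6)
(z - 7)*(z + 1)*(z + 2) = z^3 - 4*z^2 - 19*z - 14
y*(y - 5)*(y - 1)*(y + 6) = y^4 - 31*y^2 + 30*y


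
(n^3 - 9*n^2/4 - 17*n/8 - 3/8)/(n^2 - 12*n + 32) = (8*n^3 - 18*n^2 - 17*n - 3)/(8*(n^2 - 12*n + 32))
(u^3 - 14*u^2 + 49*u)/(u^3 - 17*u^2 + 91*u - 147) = u/(u - 3)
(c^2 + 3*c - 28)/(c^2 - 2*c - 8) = (c + 7)/(c + 2)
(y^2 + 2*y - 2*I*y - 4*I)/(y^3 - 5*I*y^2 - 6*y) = (y + 2)/(y*(y - 3*I))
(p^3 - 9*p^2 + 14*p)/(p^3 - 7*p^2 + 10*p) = (p - 7)/(p - 5)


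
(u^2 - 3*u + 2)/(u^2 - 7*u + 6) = (u - 2)/(u - 6)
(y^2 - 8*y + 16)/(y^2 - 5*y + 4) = (y - 4)/(y - 1)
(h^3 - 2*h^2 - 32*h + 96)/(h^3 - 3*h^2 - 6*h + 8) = (h^2 + 2*h - 24)/(h^2 + h - 2)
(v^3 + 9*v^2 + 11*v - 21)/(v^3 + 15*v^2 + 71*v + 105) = (v - 1)/(v + 5)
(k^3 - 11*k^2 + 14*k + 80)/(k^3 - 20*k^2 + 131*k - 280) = (k + 2)/(k - 7)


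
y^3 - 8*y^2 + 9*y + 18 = (y - 6)*(y - 3)*(y + 1)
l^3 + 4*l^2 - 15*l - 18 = (l - 3)*(l + 1)*(l + 6)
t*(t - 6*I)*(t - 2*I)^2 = t^4 - 10*I*t^3 - 28*t^2 + 24*I*t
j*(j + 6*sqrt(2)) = j^2 + 6*sqrt(2)*j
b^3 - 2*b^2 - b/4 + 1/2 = (b - 2)*(b - 1/2)*(b + 1/2)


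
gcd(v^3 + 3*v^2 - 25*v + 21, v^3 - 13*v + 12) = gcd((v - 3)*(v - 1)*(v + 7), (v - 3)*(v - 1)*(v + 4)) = v^2 - 4*v + 3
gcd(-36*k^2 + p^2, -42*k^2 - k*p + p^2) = 6*k + p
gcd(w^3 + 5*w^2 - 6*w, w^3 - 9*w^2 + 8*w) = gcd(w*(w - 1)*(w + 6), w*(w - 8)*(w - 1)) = w^2 - w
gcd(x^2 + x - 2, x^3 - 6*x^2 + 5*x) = x - 1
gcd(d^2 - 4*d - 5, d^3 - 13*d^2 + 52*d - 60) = d - 5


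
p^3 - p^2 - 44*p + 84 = (p - 6)*(p - 2)*(p + 7)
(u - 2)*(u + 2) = u^2 - 4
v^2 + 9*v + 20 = (v + 4)*(v + 5)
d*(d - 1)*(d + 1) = d^3 - d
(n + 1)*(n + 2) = n^2 + 3*n + 2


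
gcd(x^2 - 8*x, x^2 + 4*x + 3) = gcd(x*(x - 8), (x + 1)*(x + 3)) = 1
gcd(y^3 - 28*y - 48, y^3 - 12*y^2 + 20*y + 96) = y^2 - 4*y - 12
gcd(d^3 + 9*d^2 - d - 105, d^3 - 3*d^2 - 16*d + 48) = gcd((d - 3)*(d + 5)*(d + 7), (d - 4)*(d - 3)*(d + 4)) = d - 3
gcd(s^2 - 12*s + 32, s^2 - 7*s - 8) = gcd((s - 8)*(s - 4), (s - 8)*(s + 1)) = s - 8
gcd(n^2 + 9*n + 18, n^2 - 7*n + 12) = 1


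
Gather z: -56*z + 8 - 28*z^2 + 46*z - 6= -28*z^2 - 10*z + 2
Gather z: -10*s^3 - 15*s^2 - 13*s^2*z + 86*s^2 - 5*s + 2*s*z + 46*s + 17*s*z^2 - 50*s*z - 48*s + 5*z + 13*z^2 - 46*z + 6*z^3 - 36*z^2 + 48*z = -10*s^3 + 71*s^2 - 7*s + 6*z^3 + z^2*(17*s - 23) + z*(-13*s^2 - 48*s + 7)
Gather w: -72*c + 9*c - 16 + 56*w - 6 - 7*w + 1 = -63*c + 49*w - 21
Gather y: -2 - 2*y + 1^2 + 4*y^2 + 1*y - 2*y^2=2*y^2 - y - 1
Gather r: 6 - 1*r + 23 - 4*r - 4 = 25 - 5*r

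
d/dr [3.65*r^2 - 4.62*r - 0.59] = 7.3*r - 4.62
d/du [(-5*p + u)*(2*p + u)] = -3*p + 2*u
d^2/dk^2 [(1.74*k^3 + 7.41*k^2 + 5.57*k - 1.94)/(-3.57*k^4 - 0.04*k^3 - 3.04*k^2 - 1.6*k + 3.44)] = (-44.352252*k^9 - 566.638254*k^8 - 744.914772*k^7 + 782.158056*k^6 - 358.710096*k^5 - 1618.196928*k^4 - 1409.711392*k^3 - 22.4661120000002*k^2 - 414.817152*k - 186.180224)/(45.499293*k^12 + 1.529388*k^11 + 116.250624*k^10 + 63.780256*k^9 - 31.16436*k^8 + 102.35616*k^7 - 167.33888*k^6 - 75.738624*k^5 + 53.390784*k^4 - 94.876928*k^3 + 81.503232*k^2 + 56.80128*k - 40.707584)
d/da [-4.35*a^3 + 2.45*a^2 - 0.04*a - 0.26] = -13.05*a^2 + 4.9*a - 0.04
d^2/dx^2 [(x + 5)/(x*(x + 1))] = 2*(x^3 + 15*x^2 + 15*x + 5)/(x^3*(x^3 + 3*x^2 + 3*x + 1))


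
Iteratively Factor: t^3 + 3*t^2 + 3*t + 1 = (t + 1)*(t^2 + 2*t + 1) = (t + 1)^2*(t + 1)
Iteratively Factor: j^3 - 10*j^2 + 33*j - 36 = (j - 3)*(j^2 - 7*j + 12) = (j - 4)*(j - 3)*(j - 3)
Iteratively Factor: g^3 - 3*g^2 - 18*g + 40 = (g - 2)*(g^2 - g - 20) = (g - 5)*(g - 2)*(g + 4)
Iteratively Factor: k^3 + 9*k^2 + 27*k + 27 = (k + 3)*(k^2 + 6*k + 9) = (k + 3)^2*(k + 3)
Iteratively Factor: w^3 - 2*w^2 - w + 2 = (w + 1)*(w^2 - 3*w + 2) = (w - 2)*(w + 1)*(w - 1)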